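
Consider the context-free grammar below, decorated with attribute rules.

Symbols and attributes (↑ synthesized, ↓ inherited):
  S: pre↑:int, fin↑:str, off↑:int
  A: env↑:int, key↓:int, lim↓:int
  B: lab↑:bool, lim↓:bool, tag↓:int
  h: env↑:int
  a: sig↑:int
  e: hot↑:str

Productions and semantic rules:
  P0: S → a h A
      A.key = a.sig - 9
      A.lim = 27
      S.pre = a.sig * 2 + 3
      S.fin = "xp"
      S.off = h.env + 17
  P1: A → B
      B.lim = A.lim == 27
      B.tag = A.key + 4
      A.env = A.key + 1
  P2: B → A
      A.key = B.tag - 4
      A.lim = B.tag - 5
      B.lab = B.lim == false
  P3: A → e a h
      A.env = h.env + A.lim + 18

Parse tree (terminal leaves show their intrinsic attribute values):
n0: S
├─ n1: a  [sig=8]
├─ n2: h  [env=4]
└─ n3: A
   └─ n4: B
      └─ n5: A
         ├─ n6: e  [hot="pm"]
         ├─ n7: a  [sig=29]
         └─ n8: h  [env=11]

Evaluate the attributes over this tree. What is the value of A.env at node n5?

27

1. n1.sig = 8  [terminal]
2. n2.env = 4  [terminal]
3. n3.key = -1  [a.sig - 9]
4. n3.lim = 27  [27]
5. n4.lim = true  [A.lim == 27]
6. n4.tag = 3  [A.key + 4]
7. n5.key = -1  [B.tag - 4]
8. n5.lim = -2  [B.tag - 5]
9. n6.hot = "pm"  [terminal]
10. n7.sig = 29  [terminal]
11. n8.env = 11  [terminal]
12. n5.env = 27  [h.env + A.lim + 18]
13. n4.lab = false  [B.lim == false]
14. n3.env = 0  [A.key + 1]
15. n0.pre = 19  [a.sig * 2 + 3]
16. n0.fin = "xp"  ["xp"]
17. n0.off = 21  [h.env + 17]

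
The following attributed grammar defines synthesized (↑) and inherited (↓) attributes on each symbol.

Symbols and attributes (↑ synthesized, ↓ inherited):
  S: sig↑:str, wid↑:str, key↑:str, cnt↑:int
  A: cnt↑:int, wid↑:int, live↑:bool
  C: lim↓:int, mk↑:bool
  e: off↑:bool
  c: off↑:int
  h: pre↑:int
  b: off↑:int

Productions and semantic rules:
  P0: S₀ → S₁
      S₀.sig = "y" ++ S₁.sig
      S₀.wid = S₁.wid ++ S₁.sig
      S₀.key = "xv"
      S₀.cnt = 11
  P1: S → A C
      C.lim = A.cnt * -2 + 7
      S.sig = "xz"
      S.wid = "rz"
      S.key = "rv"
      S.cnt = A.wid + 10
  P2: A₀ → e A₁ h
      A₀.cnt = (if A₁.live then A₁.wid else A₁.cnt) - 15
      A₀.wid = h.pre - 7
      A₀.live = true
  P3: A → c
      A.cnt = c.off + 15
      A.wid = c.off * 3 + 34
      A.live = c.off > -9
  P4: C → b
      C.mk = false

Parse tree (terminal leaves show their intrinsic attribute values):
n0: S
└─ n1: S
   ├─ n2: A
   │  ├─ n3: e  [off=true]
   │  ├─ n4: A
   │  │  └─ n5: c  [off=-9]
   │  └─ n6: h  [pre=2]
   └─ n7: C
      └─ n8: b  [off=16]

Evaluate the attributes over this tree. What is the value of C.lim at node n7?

1. n3.off = true  [terminal]
2. n5.off = -9  [terminal]
3. n4.cnt = 6  [c.off + 15]
4. n4.wid = 7  [c.off * 3 + 34]
5. n4.live = false  [c.off > -9]
6. n6.pre = 2  [terminal]
7. n2.cnt = -9  [(if A₁.live then A₁.wid else A₁.cnt) - 15]
8. n2.wid = -5  [h.pre - 7]
9. n2.live = true  [true]
10. n7.lim = 25  [A.cnt * -2 + 7]
11. n8.off = 16  [terminal]
12. n7.mk = false  [false]
13. n1.sig = "xz"  ["xz"]
14. n1.wid = "rz"  ["rz"]
15. n1.key = "rv"  ["rv"]
16. n1.cnt = 5  [A.wid + 10]
17. n0.sig = "yxz"  ["y" ++ S₁.sig]
18. n0.wid = "rzxz"  [S₁.wid ++ S₁.sig]
19. n0.key = "xv"  ["xv"]
20. n0.cnt = 11  [11]

25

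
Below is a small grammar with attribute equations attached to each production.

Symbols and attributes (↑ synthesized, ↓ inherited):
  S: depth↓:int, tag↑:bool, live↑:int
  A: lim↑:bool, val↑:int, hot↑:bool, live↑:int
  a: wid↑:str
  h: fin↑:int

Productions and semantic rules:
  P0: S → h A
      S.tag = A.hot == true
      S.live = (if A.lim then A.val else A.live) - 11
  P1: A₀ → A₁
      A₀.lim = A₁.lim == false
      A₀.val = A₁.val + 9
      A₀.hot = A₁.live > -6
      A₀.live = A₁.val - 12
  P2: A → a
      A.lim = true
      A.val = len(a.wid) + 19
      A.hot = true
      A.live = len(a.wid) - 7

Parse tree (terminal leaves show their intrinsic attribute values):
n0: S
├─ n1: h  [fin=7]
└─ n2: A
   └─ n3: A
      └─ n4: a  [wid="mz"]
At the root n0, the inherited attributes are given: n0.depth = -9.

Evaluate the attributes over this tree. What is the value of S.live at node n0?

-2

1. n0.depth = -9  [given at root]
2. n1.fin = 7  [terminal]
3. n4.wid = "mz"  [terminal]
4. n3.lim = true  [true]
5. n3.val = 21  [len(a.wid) + 19]
6. n3.hot = true  [true]
7. n3.live = -5  [len(a.wid) - 7]
8. n2.lim = false  [A₁.lim == false]
9. n2.val = 30  [A₁.val + 9]
10. n2.hot = true  [A₁.live > -6]
11. n2.live = 9  [A₁.val - 12]
12. n0.tag = true  [A.hot == true]
13. n0.live = -2  [(if A.lim then A.val else A.live) - 11]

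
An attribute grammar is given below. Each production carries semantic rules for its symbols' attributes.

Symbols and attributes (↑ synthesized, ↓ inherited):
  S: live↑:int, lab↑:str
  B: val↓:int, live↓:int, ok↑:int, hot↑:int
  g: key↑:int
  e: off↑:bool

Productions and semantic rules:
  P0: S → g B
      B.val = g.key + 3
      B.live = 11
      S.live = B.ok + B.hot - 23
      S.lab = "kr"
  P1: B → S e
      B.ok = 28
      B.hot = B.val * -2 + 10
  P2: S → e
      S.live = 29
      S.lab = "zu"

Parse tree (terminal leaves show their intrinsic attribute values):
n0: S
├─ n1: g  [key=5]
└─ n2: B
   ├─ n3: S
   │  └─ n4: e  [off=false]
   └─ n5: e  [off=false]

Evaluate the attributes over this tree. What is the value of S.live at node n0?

-1

1. n1.key = 5  [terminal]
2. n2.val = 8  [g.key + 3]
3. n2.live = 11  [11]
4. n4.off = false  [terminal]
5. n3.live = 29  [29]
6. n3.lab = "zu"  ["zu"]
7. n5.off = false  [terminal]
8. n2.ok = 28  [28]
9. n2.hot = -6  [B.val * -2 + 10]
10. n0.live = -1  [B.ok + B.hot - 23]
11. n0.lab = "kr"  ["kr"]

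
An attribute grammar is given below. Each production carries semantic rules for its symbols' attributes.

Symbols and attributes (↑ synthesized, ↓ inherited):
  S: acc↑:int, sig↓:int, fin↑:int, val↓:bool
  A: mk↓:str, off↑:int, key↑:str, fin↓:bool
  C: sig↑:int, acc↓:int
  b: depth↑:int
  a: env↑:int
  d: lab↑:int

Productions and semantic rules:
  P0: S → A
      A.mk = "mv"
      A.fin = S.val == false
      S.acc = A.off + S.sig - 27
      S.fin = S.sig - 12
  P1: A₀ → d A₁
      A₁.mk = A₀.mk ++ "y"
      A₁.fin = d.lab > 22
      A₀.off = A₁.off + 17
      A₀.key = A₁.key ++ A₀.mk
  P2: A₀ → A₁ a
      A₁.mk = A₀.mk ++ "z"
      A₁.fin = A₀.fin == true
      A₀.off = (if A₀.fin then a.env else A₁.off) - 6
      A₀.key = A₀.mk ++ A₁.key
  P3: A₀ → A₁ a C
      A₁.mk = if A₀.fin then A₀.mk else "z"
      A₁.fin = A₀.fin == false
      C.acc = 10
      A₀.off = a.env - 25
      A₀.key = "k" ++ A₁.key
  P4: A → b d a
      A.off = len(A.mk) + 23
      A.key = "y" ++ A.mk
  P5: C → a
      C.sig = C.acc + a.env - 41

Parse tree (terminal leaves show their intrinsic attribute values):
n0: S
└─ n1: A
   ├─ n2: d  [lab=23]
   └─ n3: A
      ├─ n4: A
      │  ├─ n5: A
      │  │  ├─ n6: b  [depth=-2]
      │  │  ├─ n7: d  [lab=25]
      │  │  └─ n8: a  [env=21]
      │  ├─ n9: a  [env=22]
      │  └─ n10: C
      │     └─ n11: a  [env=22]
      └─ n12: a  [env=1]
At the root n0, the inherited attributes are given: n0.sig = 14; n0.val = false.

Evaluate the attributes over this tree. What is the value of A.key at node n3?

1. n0.sig = 14  [given at root]
2. n0.val = false  [given at root]
3. n1.mk = "mv"  ["mv"]
4. n1.fin = true  [S.val == false]
5. n2.lab = 23  [terminal]
6. n3.mk = "mvy"  [A₀.mk ++ "y"]
7. n3.fin = true  [d.lab > 22]
8. n4.mk = "mvyz"  [A₀.mk ++ "z"]
9. n4.fin = true  [A₀.fin == true]
10. n5.mk = "mvyz"  [if A₀.fin then A₀.mk else "z"]
11. n5.fin = false  [A₀.fin == false]
12. n6.depth = -2  [terminal]
13. n7.lab = 25  [terminal]
14. n8.env = 21  [terminal]
15. n5.off = 27  [len(A.mk) + 23]
16. n5.key = "ymvyz"  ["y" ++ A.mk]
17. n9.env = 22  [terminal]
18. n10.acc = 10  [10]
19. n11.env = 22  [terminal]
20. n10.sig = -9  [C.acc + a.env - 41]
21. n4.off = -3  [a.env - 25]
22. n4.key = "kymvyz"  ["k" ++ A₁.key]
23. n12.env = 1  [terminal]
24. n3.off = -5  [(if A₀.fin then a.env else A₁.off) - 6]
25. n3.key = "mvykymvyz"  [A₀.mk ++ A₁.key]
26. n1.off = 12  [A₁.off + 17]
27. n1.key = "mvykymvyzmv"  [A₁.key ++ A₀.mk]
28. n0.acc = -1  [A.off + S.sig - 27]
29. n0.fin = 2  [S.sig - 12]

"mvykymvyz"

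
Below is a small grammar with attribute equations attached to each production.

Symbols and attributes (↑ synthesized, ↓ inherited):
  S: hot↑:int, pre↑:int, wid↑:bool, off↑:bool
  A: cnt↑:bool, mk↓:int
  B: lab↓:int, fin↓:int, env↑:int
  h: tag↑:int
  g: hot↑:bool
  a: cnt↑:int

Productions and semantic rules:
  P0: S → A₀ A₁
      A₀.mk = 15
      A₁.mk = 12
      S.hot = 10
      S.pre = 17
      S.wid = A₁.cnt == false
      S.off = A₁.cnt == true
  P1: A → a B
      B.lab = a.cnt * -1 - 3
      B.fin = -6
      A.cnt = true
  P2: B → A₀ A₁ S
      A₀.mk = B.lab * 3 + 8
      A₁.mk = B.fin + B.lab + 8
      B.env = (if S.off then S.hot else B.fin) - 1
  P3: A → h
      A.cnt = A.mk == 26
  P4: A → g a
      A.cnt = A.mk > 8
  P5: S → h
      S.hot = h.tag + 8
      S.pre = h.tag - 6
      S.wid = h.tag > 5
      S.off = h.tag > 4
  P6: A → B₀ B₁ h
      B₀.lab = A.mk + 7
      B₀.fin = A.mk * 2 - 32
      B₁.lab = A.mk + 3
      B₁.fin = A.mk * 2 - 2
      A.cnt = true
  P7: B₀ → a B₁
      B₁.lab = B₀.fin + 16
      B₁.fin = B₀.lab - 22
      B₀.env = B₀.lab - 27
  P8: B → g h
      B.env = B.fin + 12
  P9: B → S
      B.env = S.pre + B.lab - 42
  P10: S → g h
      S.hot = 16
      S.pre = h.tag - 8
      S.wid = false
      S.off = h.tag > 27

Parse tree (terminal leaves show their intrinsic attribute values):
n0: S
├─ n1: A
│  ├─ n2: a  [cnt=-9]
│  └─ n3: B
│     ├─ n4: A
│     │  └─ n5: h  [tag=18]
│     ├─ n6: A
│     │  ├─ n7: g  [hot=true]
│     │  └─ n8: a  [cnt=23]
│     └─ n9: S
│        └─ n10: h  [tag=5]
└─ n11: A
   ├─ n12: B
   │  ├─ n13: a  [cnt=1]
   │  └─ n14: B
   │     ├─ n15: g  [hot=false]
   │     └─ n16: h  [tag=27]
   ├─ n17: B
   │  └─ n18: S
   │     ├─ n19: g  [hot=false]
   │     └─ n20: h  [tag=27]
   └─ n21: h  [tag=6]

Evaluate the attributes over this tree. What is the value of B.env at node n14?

9

1. n1.mk = 15  [15]
2. n2.cnt = -9  [terminal]
3. n3.lab = 6  [a.cnt * -1 - 3]
4. n3.fin = -6  [-6]
5. n4.mk = 26  [B.lab * 3 + 8]
6. n5.tag = 18  [terminal]
7. n4.cnt = true  [A.mk == 26]
8. n6.mk = 8  [B.fin + B.lab + 8]
9. n7.hot = true  [terminal]
10. n8.cnt = 23  [terminal]
11. n6.cnt = false  [A.mk > 8]
12. n10.tag = 5  [terminal]
13. n9.hot = 13  [h.tag + 8]
14. n9.pre = -1  [h.tag - 6]
15. n9.wid = false  [h.tag > 5]
16. n9.off = true  [h.tag > 4]
17. n3.env = 12  [(if S.off then S.hot else B.fin) - 1]
18. n1.cnt = true  [true]
19. n11.mk = 12  [12]
20. n12.lab = 19  [A.mk + 7]
21. n12.fin = -8  [A.mk * 2 - 32]
22. n13.cnt = 1  [terminal]
23. n14.lab = 8  [B₀.fin + 16]
24. n14.fin = -3  [B₀.lab - 22]
25. n15.hot = false  [terminal]
26. n16.tag = 27  [terminal]
27. n14.env = 9  [B.fin + 12]
28. n12.env = -8  [B₀.lab - 27]
29. n17.lab = 15  [A.mk + 3]
30. n17.fin = 22  [A.mk * 2 - 2]
31. n19.hot = false  [terminal]
32. n20.tag = 27  [terminal]
33. n18.hot = 16  [16]
34. n18.pre = 19  [h.tag - 8]
35. n18.wid = false  [false]
36. n18.off = false  [h.tag > 27]
37. n17.env = -8  [S.pre + B.lab - 42]
38. n21.tag = 6  [terminal]
39. n11.cnt = true  [true]
40. n0.hot = 10  [10]
41. n0.pre = 17  [17]
42. n0.wid = false  [A₁.cnt == false]
43. n0.off = true  [A₁.cnt == true]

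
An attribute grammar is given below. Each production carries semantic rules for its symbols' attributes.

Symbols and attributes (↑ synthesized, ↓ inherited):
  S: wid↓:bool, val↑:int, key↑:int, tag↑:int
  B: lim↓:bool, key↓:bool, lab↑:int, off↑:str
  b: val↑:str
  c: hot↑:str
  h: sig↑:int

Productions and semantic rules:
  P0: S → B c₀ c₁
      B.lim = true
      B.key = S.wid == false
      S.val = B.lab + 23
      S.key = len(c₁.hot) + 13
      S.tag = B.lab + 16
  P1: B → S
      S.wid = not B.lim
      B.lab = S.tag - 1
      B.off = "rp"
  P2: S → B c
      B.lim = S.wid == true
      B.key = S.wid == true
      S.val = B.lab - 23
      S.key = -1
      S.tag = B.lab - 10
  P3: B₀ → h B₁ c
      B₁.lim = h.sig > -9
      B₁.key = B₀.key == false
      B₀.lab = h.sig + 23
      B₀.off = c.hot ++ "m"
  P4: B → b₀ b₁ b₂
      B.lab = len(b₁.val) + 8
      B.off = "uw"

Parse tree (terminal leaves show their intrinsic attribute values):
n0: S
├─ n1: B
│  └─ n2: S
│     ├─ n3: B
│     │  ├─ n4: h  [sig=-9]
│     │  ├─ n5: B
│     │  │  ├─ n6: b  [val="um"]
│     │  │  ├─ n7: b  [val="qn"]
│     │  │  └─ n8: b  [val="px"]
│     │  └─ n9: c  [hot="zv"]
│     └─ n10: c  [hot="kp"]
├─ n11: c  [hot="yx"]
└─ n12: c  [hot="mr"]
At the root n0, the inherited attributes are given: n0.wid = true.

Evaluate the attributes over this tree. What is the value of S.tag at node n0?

19

1. n0.wid = true  [given at root]
2. n1.lim = true  [true]
3. n1.key = false  [S.wid == false]
4. n2.wid = false  [not B.lim]
5. n3.lim = false  [S.wid == true]
6. n3.key = false  [S.wid == true]
7. n4.sig = -9  [terminal]
8. n5.lim = false  [h.sig > -9]
9. n5.key = true  [B₀.key == false]
10. n6.val = "um"  [terminal]
11. n7.val = "qn"  [terminal]
12. n8.val = "px"  [terminal]
13. n5.lab = 10  [len(b₁.val) + 8]
14. n5.off = "uw"  ["uw"]
15. n9.hot = "zv"  [terminal]
16. n3.lab = 14  [h.sig + 23]
17. n3.off = "zvm"  [c.hot ++ "m"]
18. n10.hot = "kp"  [terminal]
19. n2.val = -9  [B.lab - 23]
20. n2.key = -1  [-1]
21. n2.tag = 4  [B.lab - 10]
22. n1.lab = 3  [S.tag - 1]
23. n1.off = "rp"  ["rp"]
24. n11.hot = "yx"  [terminal]
25. n12.hot = "mr"  [terminal]
26. n0.val = 26  [B.lab + 23]
27. n0.key = 15  [len(c₁.hot) + 13]
28. n0.tag = 19  [B.lab + 16]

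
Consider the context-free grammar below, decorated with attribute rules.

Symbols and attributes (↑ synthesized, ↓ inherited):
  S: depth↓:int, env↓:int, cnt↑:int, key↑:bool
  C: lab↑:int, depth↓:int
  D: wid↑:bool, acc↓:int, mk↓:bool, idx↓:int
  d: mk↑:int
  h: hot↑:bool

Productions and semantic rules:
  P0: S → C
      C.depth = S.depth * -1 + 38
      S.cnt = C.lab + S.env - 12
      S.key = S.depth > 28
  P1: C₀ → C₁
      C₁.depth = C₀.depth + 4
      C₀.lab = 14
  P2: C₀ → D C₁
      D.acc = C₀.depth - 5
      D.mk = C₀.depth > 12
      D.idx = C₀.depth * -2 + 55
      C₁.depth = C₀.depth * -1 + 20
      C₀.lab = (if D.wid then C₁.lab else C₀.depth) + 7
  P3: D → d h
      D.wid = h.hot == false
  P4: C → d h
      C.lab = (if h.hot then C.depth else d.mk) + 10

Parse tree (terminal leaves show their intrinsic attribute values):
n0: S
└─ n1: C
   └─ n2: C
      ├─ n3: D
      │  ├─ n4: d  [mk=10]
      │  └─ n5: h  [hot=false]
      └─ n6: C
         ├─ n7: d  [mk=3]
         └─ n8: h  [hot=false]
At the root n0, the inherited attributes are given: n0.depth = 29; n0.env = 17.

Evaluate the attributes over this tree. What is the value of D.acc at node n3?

1. n0.depth = 29  [given at root]
2. n0.env = 17  [given at root]
3. n1.depth = 9  [S.depth * -1 + 38]
4. n2.depth = 13  [C₀.depth + 4]
5. n3.acc = 8  [C₀.depth - 5]
6. n3.mk = true  [C₀.depth > 12]
7. n3.idx = 29  [C₀.depth * -2 + 55]
8. n4.mk = 10  [terminal]
9. n5.hot = false  [terminal]
10. n3.wid = true  [h.hot == false]
11. n6.depth = 7  [C₀.depth * -1 + 20]
12. n7.mk = 3  [terminal]
13. n8.hot = false  [terminal]
14. n6.lab = 13  [(if h.hot then C.depth else d.mk) + 10]
15. n2.lab = 20  [(if D.wid then C₁.lab else C₀.depth) + 7]
16. n1.lab = 14  [14]
17. n0.cnt = 19  [C.lab + S.env - 12]
18. n0.key = true  [S.depth > 28]

8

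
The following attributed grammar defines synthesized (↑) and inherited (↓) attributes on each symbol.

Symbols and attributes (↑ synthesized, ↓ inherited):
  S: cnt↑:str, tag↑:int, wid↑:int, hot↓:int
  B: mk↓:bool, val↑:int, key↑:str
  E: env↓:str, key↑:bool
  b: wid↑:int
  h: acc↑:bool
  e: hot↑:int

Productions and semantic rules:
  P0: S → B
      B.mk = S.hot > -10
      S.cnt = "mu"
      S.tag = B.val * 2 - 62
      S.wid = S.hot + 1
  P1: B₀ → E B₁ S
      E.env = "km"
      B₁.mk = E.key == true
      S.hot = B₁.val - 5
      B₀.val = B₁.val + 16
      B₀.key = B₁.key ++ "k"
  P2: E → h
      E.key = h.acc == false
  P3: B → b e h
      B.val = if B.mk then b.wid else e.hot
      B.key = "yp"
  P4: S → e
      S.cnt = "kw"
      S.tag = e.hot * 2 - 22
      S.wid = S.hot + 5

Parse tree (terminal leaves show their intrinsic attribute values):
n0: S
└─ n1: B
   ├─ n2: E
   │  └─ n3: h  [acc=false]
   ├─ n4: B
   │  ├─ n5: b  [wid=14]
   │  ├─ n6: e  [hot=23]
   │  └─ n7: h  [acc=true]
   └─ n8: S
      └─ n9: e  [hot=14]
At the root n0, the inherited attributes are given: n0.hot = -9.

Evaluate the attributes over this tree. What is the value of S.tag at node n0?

1. n0.hot = -9  [given at root]
2. n1.mk = true  [S.hot > -10]
3. n2.env = "km"  ["km"]
4. n3.acc = false  [terminal]
5. n2.key = true  [h.acc == false]
6. n4.mk = true  [E.key == true]
7. n5.wid = 14  [terminal]
8. n6.hot = 23  [terminal]
9. n7.acc = true  [terminal]
10. n4.val = 14  [if B.mk then b.wid else e.hot]
11. n4.key = "yp"  ["yp"]
12. n8.hot = 9  [B₁.val - 5]
13. n9.hot = 14  [terminal]
14. n8.cnt = "kw"  ["kw"]
15. n8.tag = 6  [e.hot * 2 - 22]
16. n8.wid = 14  [S.hot + 5]
17. n1.val = 30  [B₁.val + 16]
18. n1.key = "ypk"  [B₁.key ++ "k"]
19. n0.cnt = "mu"  ["mu"]
20. n0.tag = -2  [B.val * 2 - 62]
21. n0.wid = -8  [S.hot + 1]

-2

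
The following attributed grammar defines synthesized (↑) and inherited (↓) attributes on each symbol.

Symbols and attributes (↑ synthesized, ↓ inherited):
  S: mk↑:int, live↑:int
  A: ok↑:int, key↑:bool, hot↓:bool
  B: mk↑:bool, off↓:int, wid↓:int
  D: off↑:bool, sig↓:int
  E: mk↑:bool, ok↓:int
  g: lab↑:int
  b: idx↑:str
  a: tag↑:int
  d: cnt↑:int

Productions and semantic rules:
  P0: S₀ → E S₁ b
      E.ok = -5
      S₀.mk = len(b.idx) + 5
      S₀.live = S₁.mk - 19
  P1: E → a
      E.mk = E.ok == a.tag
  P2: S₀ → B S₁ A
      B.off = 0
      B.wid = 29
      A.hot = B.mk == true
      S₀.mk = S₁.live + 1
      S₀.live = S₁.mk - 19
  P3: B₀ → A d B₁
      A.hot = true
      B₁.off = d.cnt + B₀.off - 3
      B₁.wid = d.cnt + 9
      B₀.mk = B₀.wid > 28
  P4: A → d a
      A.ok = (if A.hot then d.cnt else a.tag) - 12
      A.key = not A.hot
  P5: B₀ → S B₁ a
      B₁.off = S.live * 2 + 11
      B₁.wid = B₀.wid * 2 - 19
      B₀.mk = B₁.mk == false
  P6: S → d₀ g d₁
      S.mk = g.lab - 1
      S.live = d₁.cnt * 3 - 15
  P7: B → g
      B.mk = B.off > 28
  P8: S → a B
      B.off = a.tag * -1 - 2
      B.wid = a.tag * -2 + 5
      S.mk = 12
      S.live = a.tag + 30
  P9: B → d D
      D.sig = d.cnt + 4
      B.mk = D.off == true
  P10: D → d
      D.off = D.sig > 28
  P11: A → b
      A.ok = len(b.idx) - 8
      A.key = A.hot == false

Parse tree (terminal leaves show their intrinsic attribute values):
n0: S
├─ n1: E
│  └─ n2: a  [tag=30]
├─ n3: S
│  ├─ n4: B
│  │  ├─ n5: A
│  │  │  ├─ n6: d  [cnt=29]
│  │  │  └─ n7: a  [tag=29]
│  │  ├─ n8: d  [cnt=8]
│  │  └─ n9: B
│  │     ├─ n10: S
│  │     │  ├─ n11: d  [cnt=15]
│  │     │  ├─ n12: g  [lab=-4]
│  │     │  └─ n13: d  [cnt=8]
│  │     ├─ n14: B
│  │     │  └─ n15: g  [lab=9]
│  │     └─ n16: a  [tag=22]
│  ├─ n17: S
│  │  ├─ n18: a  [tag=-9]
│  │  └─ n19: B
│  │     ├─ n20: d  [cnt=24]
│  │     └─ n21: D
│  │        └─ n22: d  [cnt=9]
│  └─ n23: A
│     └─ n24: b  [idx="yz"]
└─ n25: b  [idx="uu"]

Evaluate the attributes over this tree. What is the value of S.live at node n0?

1. n1.ok = -5  [-5]
2. n2.tag = 30  [terminal]
3. n1.mk = false  [E.ok == a.tag]
4. n4.off = 0  [0]
5. n4.wid = 29  [29]
6. n5.hot = true  [true]
7. n6.cnt = 29  [terminal]
8. n7.tag = 29  [terminal]
9. n5.ok = 17  [(if A.hot then d.cnt else a.tag) - 12]
10. n5.key = false  [not A.hot]
11. n8.cnt = 8  [terminal]
12. n9.off = 5  [d.cnt + B₀.off - 3]
13. n9.wid = 17  [d.cnt + 9]
14. n11.cnt = 15  [terminal]
15. n12.lab = -4  [terminal]
16. n13.cnt = 8  [terminal]
17. n10.mk = -5  [g.lab - 1]
18. n10.live = 9  [d₁.cnt * 3 - 15]
19. n14.off = 29  [S.live * 2 + 11]
20. n14.wid = 15  [B₀.wid * 2 - 19]
21. n15.lab = 9  [terminal]
22. n14.mk = true  [B.off > 28]
23. n16.tag = 22  [terminal]
24. n9.mk = false  [B₁.mk == false]
25. n4.mk = true  [B₀.wid > 28]
26. n18.tag = -9  [terminal]
27. n19.off = 7  [a.tag * -1 - 2]
28. n19.wid = 23  [a.tag * -2 + 5]
29. n20.cnt = 24  [terminal]
30. n21.sig = 28  [d.cnt + 4]
31. n22.cnt = 9  [terminal]
32. n21.off = false  [D.sig > 28]
33. n19.mk = false  [D.off == true]
34. n17.mk = 12  [12]
35. n17.live = 21  [a.tag + 30]
36. n23.hot = true  [B.mk == true]
37. n24.idx = "yz"  [terminal]
38. n23.ok = -6  [len(b.idx) - 8]
39. n23.key = false  [A.hot == false]
40. n3.mk = 22  [S₁.live + 1]
41. n3.live = -7  [S₁.mk - 19]
42. n25.idx = "uu"  [terminal]
43. n0.mk = 7  [len(b.idx) + 5]
44. n0.live = 3  [S₁.mk - 19]

3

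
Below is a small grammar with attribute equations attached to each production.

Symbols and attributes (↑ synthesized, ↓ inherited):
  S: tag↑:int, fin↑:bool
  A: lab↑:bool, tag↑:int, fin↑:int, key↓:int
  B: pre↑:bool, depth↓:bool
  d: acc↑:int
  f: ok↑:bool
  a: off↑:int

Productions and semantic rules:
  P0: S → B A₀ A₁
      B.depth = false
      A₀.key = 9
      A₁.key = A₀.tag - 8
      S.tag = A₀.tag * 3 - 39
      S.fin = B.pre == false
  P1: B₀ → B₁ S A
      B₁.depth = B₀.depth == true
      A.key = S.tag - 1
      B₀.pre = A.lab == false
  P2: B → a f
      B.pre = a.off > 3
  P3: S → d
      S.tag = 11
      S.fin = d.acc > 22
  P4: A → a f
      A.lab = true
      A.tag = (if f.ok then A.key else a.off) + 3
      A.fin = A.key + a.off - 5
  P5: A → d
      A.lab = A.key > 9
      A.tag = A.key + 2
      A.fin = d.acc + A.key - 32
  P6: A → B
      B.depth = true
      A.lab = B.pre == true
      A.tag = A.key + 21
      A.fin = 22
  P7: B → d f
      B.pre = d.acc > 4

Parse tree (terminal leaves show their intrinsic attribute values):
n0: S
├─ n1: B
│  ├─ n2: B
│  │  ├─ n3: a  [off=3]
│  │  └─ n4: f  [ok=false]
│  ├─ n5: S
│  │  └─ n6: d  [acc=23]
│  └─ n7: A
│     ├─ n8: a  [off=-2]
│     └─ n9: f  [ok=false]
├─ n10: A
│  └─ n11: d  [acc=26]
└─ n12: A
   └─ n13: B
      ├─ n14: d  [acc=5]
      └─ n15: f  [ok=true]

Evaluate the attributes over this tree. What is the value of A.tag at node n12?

24

1. n1.depth = false  [false]
2. n2.depth = false  [B₀.depth == true]
3. n3.off = 3  [terminal]
4. n4.ok = false  [terminal]
5. n2.pre = false  [a.off > 3]
6. n6.acc = 23  [terminal]
7. n5.tag = 11  [11]
8. n5.fin = true  [d.acc > 22]
9. n7.key = 10  [S.tag - 1]
10. n8.off = -2  [terminal]
11. n9.ok = false  [terminal]
12. n7.lab = true  [true]
13. n7.tag = 1  [(if f.ok then A.key else a.off) + 3]
14. n7.fin = 3  [A.key + a.off - 5]
15. n1.pre = false  [A.lab == false]
16. n10.key = 9  [9]
17. n11.acc = 26  [terminal]
18. n10.lab = false  [A.key > 9]
19. n10.tag = 11  [A.key + 2]
20. n10.fin = 3  [d.acc + A.key - 32]
21. n12.key = 3  [A₀.tag - 8]
22. n13.depth = true  [true]
23. n14.acc = 5  [terminal]
24. n15.ok = true  [terminal]
25. n13.pre = true  [d.acc > 4]
26. n12.lab = true  [B.pre == true]
27. n12.tag = 24  [A.key + 21]
28. n12.fin = 22  [22]
29. n0.tag = -6  [A₀.tag * 3 - 39]
30. n0.fin = true  [B.pre == false]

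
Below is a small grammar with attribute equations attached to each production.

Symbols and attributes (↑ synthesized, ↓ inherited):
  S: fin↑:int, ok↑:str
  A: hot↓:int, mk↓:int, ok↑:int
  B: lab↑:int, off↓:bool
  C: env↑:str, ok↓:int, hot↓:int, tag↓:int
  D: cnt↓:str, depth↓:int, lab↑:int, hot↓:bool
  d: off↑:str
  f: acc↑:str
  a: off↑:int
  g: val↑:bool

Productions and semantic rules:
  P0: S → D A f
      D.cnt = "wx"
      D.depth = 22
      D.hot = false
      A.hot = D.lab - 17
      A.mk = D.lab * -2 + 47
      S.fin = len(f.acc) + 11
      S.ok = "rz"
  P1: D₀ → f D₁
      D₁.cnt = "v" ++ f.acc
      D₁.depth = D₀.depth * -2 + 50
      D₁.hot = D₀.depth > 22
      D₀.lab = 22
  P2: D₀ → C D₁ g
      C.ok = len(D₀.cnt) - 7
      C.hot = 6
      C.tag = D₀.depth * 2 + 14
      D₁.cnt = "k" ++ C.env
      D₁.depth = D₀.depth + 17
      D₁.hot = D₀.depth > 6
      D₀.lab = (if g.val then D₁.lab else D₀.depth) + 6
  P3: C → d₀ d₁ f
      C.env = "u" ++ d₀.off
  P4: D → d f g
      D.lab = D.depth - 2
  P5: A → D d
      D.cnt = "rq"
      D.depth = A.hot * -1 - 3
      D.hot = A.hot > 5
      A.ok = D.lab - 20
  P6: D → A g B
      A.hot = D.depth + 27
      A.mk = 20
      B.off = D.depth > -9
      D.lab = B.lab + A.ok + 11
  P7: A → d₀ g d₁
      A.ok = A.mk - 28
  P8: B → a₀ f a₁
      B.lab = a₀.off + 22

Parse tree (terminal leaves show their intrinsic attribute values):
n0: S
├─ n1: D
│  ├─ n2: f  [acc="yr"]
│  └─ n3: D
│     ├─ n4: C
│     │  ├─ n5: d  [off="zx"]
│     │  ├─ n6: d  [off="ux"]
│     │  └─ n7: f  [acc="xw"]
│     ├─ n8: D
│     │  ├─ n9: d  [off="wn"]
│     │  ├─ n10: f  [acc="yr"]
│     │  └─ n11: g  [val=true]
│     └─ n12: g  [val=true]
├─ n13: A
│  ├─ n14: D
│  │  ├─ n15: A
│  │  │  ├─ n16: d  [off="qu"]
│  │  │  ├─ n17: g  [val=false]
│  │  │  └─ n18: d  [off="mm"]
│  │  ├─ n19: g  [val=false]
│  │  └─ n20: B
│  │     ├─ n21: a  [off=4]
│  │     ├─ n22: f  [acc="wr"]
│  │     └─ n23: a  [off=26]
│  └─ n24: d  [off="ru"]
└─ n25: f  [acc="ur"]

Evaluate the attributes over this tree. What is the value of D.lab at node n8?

1. n1.cnt = "wx"  ["wx"]
2. n1.depth = 22  [22]
3. n1.hot = false  [false]
4. n2.acc = "yr"  [terminal]
5. n3.cnt = "vyr"  ["v" ++ f.acc]
6. n3.depth = 6  [D₀.depth * -2 + 50]
7. n3.hot = false  [D₀.depth > 22]
8. n4.ok = -4  [len(D₀.cnt) - 7]
9. n4.hot = 6  [6]
10. n4.tag = 26  [D₀.depth * 2 + 14]
11. n5.off = "zx"  [terminal]
12. n6.off = "ux"  [terminal]
13. n7.acc = "xw"  [terminal]
14. n4.env = "uzx"  ["u" ++ d₀.off]
15. n8.cnt = "kuzx"  ["k" ++ C.env]
16. n8.depth = 23  [D₀.depth + 17]
17. n8.hot = false  [D₀.depth > 6]
18. n9.off = "wn"  [terminal]
19. n10.acc = "yr"  [terminal]
20. n11.val = true  [terminal]
21. n8.lab = 21  [D.depth - 2]
22. n12.val = true  [terminal]
23. n3.lab = 27  [(if g.val then D₁.lab else D₀.depth) + 6]
24. n1.lab = 22  [22]
25. n13.hot = 5  [D.lab - 17]
26. n13.mk = 3  [D.lab * -2 + 47]
27. n14.cnt = "rq"  ["rq"]
28. n14.depth = -8  [A.hot * -1 - 3]
29. n14.hot = false  [A.hot > 5]
30. n15.hot = 19  [D.depth + 27]
31. n15.mk = 20  [20]
32. n16.off = "qu"  [terminal]
33. n17.val = false  [terminal]
34. n18.off = "mm"  [terminal]
35. n15.ok = -8  [A.mk - 28]
36. n19.val = false  [terminal]
37. n20.off = true  [D.depth > -9]
38. n21.off = 4  [terminal]
39. n22.acc = "wr"  [terminal]
40. n23.off = 26  [terminal]
41. n20.lab = 26  [a₀.off + 22]
42. n14.lab = 29  [B.lab + A.ok + 11]
43. n24.off = "ru"  [terminal]
44. n13.ok = 9  [D.lab - 20]
45. n25.acc = "ur"  [terminal]
46. n0.fin = 13  [len(f.acc) + 11]
47. n0.ok = "rz"  ["rz"]

21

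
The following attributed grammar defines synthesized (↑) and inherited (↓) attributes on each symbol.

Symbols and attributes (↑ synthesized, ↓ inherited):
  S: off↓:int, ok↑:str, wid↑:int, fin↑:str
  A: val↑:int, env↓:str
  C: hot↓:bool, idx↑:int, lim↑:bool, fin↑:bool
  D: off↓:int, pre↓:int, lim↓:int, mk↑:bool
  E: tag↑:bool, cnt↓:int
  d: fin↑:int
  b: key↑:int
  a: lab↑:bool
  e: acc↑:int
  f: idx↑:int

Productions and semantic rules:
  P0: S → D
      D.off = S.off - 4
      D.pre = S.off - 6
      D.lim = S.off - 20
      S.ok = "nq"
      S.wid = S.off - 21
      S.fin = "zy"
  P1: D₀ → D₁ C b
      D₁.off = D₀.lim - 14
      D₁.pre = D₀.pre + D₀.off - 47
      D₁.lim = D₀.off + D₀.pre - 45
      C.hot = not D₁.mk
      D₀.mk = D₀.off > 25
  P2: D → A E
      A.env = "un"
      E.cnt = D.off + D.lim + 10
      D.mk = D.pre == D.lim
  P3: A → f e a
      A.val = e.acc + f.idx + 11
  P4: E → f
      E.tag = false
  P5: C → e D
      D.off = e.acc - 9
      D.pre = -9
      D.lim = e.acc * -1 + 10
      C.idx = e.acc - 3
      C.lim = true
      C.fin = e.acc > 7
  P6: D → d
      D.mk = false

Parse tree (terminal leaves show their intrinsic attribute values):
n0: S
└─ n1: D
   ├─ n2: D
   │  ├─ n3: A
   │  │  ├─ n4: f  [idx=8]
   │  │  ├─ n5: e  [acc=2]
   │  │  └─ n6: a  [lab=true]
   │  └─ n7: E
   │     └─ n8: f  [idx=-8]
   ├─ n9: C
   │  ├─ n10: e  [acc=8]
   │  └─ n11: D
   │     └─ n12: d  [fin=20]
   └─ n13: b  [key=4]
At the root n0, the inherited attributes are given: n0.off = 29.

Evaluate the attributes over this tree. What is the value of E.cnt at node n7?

1. n0.off = 29  [given at root]
2. n1.off = 25  [S.off - 4]
3. n1.pre = 23  [S.off - 6]
4. n1.lim = 9  [S.off - 20]
5. n2.off = -5  [D₀.lim - 14]
6. n2.pre = 1  [D₀.pre + D₀.off - 47]
7. n2.lim = 3  [D₀.off + D₀.pre - 45]
8. n3.env = "un"  ["un"]
9. n4.idx = 8  [terminal]
10. n5.acc = 2  [terminal]
11. n6.lab = true  [terminal]
12. n3.val = 21  [e.acc + f.idx + 11]
13. n7.cnt = 8  [D.off + D.lim + 10]
14. n8.idx = -8  [terminal]
15. n7.tag = false  [false]
16. n2.mk = false  [D.pre == D.lim]
17. n9.hot = true  [not D₁.mk]
18. n10.acc = 8  [terminal]
19. n11.off = -1  [e.acc - 9]
20. n11.pre = -9  [-9]
21. n11.lim = 2  [e.acc * -1 + 10]
22. n12.fin = 20  [terminal]
23. n11.mk = false  [false]
24. n9.idx = 5  [e.acc - 3]
25. n9.lim = true  [true]
26. n9.fin = true  [e.acc > 7]
27. n13.key = 4  [terminal]
28. n1.mk = false  [D₀.off > 25]
29. n0.ok = "nq"  ["nq"]
30. n0.wid = 8  [S.off - 21]
31. n0.fin = "zy"  ["zy"]

8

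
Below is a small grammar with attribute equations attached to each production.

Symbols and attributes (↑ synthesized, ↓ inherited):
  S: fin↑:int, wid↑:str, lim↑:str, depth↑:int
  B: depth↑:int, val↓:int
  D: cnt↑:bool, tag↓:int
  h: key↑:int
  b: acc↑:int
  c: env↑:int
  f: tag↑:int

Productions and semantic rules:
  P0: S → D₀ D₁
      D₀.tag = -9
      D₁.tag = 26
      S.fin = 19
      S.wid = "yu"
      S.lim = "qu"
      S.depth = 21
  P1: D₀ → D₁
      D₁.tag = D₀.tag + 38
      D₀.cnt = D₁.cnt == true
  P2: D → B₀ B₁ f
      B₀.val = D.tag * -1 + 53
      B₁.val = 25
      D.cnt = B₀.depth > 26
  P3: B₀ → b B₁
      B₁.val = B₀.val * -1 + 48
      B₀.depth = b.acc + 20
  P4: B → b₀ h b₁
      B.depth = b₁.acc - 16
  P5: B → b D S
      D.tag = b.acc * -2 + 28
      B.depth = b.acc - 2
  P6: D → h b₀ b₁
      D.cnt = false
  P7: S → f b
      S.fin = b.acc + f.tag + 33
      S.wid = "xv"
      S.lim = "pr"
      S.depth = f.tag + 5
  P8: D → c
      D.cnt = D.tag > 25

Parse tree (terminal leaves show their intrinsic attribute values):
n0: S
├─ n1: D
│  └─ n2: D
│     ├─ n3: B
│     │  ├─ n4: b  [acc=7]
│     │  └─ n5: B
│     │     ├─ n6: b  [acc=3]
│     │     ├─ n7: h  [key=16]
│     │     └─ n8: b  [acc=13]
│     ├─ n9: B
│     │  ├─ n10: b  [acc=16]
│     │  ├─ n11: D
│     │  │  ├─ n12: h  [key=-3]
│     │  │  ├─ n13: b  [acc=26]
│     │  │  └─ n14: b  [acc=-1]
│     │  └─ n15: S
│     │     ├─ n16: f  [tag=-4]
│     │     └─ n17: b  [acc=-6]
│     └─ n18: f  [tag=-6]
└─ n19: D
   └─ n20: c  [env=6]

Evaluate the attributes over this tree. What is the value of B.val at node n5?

24

1. n1.tag = -9  [-9]
2. n2.tag = 29  [D₀.tag + 38]
3. n3.val = 24  [D.tag * -1 + 53]
4. n4.acc = 7  [terminal]
5. n5.val = 24  [B₀.val * -1 + 48]
6. n6.acc = 3  [terminal]
7. n7.key = 16  [terminal]
8. n8.acc = 13  [terminal]
9. n5.depth = -3  [b₁.acc - 16]
10. n3.depth = 27  [b.acc + 20]
11. n9.val = 25  [25]
12. n10.acc = 16  [terminal]
13. n11.tag = -4  [b.acc * -2 + 28]
14. n12.key = -3  [terminal]
15. n13.acc = 26  [terminal]
16. n14.acc = -1  [terminal]
17. n11.cnt = false  [false]
18. n16.tag = -4  [terminal]
19. n17.acc = -6  [terminal]
20. n15.fin = 23  [b.acc + f.tag + 33]
21. n15.wid = "xv"  ["xv"]
22. n15.lim = "pr"  ["pr"]
23. n15.depth = 1  [f.tag + 5]
24. n9.depth = 14  [b.acc - 2]
25. n18.tag = -6  [terminal]
26. n2.cnt = true  [B₀.depth > 26]
27. n1.cnt = true  [D₁.cnt == true]
28. n19.tag = 26  [26]
29. n20.env = 6  [terminal]
30. n19.cnt = true  [D.tag > 25]
31. n0.fin = 19  [19]
32. n0.wid = "yu"  ["yu"]
33. n0.lim = "qu"  ["qu"]
34. n0.depth = 21  [21]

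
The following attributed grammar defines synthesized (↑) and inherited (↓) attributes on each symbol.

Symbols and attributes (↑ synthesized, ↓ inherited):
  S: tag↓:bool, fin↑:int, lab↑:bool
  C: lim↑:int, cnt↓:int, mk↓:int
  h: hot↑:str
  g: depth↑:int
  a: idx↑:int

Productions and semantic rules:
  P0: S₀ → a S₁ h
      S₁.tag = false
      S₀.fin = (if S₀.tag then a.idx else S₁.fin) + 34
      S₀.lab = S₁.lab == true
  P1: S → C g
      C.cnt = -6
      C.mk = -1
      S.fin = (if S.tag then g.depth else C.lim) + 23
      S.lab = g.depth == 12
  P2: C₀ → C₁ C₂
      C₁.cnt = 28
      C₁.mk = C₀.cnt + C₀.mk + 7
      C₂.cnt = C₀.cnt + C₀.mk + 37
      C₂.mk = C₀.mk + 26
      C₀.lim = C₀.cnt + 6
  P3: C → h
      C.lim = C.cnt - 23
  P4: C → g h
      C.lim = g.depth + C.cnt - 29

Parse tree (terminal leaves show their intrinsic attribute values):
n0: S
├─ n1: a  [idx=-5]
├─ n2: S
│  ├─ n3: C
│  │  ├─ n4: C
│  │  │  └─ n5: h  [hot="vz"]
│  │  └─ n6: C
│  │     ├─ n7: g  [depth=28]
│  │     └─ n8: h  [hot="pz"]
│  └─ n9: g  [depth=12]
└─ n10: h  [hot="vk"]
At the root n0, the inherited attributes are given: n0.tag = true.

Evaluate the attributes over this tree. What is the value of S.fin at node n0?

29

1. n0.tag = true  [given at root]
2. n1.idx = -5  [terminal]
3. n2.tag = false  [false]
4. n3.cnt = -6  [-6]
5. n3.mk = -1  [-1]
6. n4.cnt = 28  [28]
7. n4.mk = 0  [C₀.cnt + C₀.mk + 7]
8. n5.hot = "vz"  [terminal]
9. n4.lim = 5  [C.cnt - 23]
10. n6.cnt = 30  [C₀.cnt + C₀.mk + 37]
11. n6.mk = 25  [C₀.mk + 26]
12. n7.depth = 28  [terminal]
13. n8.hot = "pz"  [terminal]
14. n6.lim = 29  [g.depth + C.cnt - 29]
15. n3.lim = 0  [C₀.cnt + 6]
16. n9.depth = 12  [terminal]
17. n2.fin = 23  [(if S.tag then g.depth else C.lim) + 23]
18. n2.lab = true  [g.depth == 12]
19. n10.hot = "vk"  [terminal]
20. n0.fin = 29  [(if S₀.tag then a.idx else S₁.fin) + 34]
21. n0.lab = true  [S₁.lab == true]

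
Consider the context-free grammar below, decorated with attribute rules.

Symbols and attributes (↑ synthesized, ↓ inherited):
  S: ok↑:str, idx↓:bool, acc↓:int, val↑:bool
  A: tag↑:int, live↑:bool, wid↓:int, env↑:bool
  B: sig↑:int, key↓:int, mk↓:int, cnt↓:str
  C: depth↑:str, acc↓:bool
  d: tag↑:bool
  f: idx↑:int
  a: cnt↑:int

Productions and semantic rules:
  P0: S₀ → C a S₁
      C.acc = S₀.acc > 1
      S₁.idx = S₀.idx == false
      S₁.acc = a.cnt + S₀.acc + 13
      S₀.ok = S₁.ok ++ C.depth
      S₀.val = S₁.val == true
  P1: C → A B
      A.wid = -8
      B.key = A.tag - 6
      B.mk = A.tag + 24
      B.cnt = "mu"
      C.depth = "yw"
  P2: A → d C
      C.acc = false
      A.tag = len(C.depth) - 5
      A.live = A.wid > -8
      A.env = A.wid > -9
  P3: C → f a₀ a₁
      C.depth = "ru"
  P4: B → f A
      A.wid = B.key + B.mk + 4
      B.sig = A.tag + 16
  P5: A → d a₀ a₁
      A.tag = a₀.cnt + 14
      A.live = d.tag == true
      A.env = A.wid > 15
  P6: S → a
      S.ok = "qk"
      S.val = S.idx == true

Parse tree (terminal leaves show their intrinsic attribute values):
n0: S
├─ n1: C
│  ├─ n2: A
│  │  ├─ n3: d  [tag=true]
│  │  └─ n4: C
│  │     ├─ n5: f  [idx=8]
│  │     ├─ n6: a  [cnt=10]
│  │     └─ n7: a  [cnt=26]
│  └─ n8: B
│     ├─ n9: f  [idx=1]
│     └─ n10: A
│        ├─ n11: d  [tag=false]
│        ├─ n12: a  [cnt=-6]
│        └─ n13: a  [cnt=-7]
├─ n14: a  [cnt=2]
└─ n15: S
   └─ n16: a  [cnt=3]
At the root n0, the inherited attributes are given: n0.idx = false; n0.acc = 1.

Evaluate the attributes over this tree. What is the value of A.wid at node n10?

16

1. n0.idx = false  [given at root]
2. n0.acc = 1  [given at root]
3. n1.acc = false  [S₀.acc > 1]
4. n2.wid = -8  [-8]
5. n3.tag = true  [terminal]
6. n4.acc = false  [false]
7. n5.idx = 8  [terminal]
8. n6.cnt = 10  [terminal]
9. n7.cnt = 26  [terminal]
10. n4.depth = "ru"  ["ru"]
11. n2.tag = -3  [len(C.depth) - 5]
12. n2.live = false  [A.wid > -8]
13. n2.env = true  [A.wid > -9]
14. n8.key = -9  [A.tag - 6]
15. n8.mk = 21  [A.tag + 24]
16. n8.cnt = "mu"  ["mu"]
17. n9.idx = 1  [terminal]
18. n10.wid = 16  [B.key + B.mk + 4]
19. n11.tag = false  [terminal]
20. n12.cnt = -6  [terminal]
21. n13.cnt = -7  [terminal]
22. n10.tag = 8  [a₀.cnt + 14]
23. n10.live = false  [d.tag == true]
24. n10.env = true  [A.wid > 15]
25. n8.sig = 24  [A.tag + 16]
26. n1.depth = "yw"  ["yw"]
27. n14.cnt = 2  [terminal]
28. n15.idx = true  [S₀.idx == false]
29. n15.acc = 16  [a.cnt + S₀.acc + 13]
30. n16.cnt = 3  [terminal]
31. n15.ok = "qk"  ["qk"]
32. n15.val = true  [S.idx == true]
33. n0.ok = "qkyw"  [S₁.ok ++ C.depth]
34. n0.val = true  [S₁.val == true]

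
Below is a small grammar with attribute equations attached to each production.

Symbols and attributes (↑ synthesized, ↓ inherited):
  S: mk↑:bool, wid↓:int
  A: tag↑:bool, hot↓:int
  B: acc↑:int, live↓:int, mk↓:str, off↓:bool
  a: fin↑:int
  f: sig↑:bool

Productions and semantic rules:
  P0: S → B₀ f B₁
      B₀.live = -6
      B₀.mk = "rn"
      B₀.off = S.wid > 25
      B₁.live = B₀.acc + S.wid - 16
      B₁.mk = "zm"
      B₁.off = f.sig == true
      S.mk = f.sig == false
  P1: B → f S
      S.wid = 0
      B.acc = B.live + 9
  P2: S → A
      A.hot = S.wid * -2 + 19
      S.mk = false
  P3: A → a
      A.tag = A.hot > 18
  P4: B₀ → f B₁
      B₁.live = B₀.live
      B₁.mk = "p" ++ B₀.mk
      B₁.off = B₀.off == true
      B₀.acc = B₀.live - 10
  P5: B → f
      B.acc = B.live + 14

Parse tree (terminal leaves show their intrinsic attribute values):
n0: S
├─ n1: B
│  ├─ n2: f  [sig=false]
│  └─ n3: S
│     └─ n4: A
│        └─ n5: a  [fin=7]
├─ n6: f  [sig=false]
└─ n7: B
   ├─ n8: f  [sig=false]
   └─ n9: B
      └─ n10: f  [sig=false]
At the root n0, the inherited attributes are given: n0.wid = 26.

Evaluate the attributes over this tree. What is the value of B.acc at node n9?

1. n0.wid = 26  [given at root]
2. n1.live = -6  [-6]
3. n1.mk = "rn"  ["rn"]
4. n1.off = true  [S.wid > 25]
5. n2.sig = false  [terminal]
6. n3.wid = 0  [0]
7. n4.hot = 19  [S.wid * -2 + 19]
8. n5.fin = 7  [terminal]
9. n4.tag = true  [A.hot > 18]
10. n3.mk = false  [false]
11. n1.acc = 3  [B.live + 9]
12. n6.sig = false  [terminal]
13. n7.live = 13  [B₀.acc + S.wid - 16]
14. n7.mk = "zm"  ["zm"]
15. n7.off = false  [f.sig == true]
16. n8.sig = false  [terminal]
17. n9.live = 13  [B₀.live]
18. n9.mk = "pzm"  ["p" ++ B₀.mk]
19. n9.off = false  [B₀.off == true]
20. n10.sig = false  [terminal]
21. n9.acc = 27  [B.live + 14]
22. n7.acc = 3  [B₀.live - 10]
23. n0.mk = true  [f.sig == false]

27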